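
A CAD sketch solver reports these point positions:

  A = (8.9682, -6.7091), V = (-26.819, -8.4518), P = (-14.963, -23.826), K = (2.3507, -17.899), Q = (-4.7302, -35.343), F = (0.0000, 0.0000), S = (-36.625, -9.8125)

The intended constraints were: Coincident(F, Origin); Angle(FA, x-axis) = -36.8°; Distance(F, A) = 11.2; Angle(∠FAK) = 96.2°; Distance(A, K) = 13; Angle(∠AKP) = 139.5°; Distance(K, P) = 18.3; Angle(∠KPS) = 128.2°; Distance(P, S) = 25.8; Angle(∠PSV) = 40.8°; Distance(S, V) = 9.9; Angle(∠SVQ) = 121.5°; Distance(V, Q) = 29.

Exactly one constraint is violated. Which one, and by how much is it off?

Distance(V, Q) = 29 — off by 5.80.

F = (0.00, 0.00) ✓; FA at -36.80° ✓; |FA| = 11.20 ✓; ∠FAK = 96.20° ✓; |AK| = 13.00 ✓; ∠AKP = 139.5° ✓; |KP| = 18.30 ✓; ∠KPS = 128.2° ✓; |PS| = 25.80 ✓; ∠PSV = 40.80° ✓; |SV| = 9.900 ✓; ∠SVQ = 121.5° ✓; |VQ| = 34.80 ✗.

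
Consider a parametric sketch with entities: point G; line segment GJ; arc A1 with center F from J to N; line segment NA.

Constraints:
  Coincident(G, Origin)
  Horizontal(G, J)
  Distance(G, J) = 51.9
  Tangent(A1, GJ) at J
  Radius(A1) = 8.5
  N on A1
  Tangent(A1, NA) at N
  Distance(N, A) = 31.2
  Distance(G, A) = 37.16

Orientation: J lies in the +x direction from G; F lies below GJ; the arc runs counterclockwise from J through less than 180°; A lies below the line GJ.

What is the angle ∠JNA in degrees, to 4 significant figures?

154.8°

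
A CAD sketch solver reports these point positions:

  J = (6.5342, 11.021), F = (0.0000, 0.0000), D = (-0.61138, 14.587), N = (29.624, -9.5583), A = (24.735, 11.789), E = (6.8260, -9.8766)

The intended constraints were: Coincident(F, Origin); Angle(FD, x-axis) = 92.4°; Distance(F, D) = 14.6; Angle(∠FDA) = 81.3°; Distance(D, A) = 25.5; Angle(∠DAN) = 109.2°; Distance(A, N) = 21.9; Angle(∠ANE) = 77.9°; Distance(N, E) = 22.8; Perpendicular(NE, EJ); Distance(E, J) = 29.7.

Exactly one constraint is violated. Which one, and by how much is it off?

Distance(E, J) = 29.7 — off by 8.80.

F = (0.00, 0.00) ✓; FD at 92.40° ✓; |FD| = 14.60 ✓; ∠FDA = 81.30° ✓; |DA| = 25.50 ✓; ∠DAN = 109.2° ✓; |AN| = 21.90 ✓; ∠ANE = 77.90° ✓; |NE| = 22.80 ✓; ∠(NE, EJ) = 90.00° ✓; |EJ| = 20.90 ✗.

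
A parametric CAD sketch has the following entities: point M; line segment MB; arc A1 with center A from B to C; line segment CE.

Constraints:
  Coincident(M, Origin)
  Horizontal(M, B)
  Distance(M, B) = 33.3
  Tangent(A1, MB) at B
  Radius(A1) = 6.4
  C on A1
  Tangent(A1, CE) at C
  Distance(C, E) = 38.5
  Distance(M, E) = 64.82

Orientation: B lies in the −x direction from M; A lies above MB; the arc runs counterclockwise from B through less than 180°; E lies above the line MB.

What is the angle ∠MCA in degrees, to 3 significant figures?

127°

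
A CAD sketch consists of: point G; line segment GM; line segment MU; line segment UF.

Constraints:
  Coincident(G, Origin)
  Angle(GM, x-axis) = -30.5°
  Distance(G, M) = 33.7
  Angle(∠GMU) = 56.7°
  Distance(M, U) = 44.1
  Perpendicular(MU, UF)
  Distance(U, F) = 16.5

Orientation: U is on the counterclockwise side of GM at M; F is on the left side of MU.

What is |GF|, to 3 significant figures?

28.1

∠GMU = 56.7°, so MU runs at -30.5° + (180° − 56.7°) = 92.8° from the x-axis; with |MU| = 44.1, U = M + 44.1·(cos 92.8°, sin 92.8°) = (26.9, 26.9). MU ⟂ UF; with |UF| = 16.5 on the left of MU, F = U + 16.5·(-0.999, -0.0488) = (10.4, 26.1). Then |GF| = |F − G| = 28.1.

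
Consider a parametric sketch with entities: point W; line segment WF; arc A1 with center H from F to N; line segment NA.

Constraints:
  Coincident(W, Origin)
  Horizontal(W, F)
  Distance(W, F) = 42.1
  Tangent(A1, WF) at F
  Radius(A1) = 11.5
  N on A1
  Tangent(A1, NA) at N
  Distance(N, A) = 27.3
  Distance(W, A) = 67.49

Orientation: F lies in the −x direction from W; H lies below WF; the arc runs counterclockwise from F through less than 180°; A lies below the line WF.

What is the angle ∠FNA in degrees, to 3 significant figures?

138°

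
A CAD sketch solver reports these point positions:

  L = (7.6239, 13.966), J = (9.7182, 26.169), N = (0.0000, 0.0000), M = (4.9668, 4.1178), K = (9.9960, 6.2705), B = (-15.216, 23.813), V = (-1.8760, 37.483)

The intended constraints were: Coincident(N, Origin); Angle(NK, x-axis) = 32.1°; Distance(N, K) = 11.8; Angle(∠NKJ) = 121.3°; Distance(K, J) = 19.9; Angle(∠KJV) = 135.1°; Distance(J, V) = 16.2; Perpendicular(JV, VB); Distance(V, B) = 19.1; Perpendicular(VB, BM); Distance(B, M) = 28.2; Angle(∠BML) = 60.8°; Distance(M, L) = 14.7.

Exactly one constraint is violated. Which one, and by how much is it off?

Distance(M, L) = 14.7 — off by 4.50.

N = (0.00, 0.00) ✓; NK at 32.10° ✓; |NK| = 11.80 ✓; ∠NKJ = 121.3° ✓; |KJ| = 19.90 ✓; ∠KJV = 135.1° ✓; |JV| = 16.20 ✓; ∠(JV, VB) = 90.00° ✓; |VB| = 19.10 ✓; ∠(VB, BM) = 90.00° ✓; |BM| = 28.20 ✓; ∠BML = 60.80° ✓; |ML| = 10.20 ✗.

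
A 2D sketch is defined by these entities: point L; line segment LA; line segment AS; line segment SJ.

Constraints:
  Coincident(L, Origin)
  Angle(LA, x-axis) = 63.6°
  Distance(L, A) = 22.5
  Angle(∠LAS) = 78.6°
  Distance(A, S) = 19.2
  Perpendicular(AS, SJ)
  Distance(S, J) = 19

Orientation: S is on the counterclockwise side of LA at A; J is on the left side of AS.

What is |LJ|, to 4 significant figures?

15.07

∠LAS = 78.6°, so AS runs at 63.6° + (180° − 78.6°) = 165.0° from the x-axis; with |AS| = 19.2, S = A + 19.2·(cos 165.0°, sin 165.0°) = (-8.541, 25.12). The perpendicularity gives SJ at right angles to AS; with |SJ| = 19.0 on the left of AS, J = S + 19.0·(-0.2588, -0.9659) = (-13.46, 6.770). Then |LJ| = |J − L| = 15.07.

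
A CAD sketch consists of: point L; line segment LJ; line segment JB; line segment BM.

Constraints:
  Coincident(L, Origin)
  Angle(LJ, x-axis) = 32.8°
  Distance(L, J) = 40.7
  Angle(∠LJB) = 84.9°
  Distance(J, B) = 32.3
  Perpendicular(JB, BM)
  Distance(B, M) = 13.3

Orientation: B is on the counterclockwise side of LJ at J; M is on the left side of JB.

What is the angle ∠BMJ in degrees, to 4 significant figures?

67.62°

L is at the origin; LJ runs at 32.8° with length 40.7, so J = 40.7·(cos 32.8°, sin 32.8°) = (34.21, 22.05). ∠LJB = 84.9°, so JB runs at 32.8° + (180° − 84.9°) = 127.9° from the x-axis; with |JB| = 32.3, B = J + 32.3·(cos 127.9°, sin 127.9°) = (14.37, 47.53). JB is perpendicular to BM; with |BM| = 13.3 on the left of JB, M = B + 13.3·(-0.7891, -0.6143) = (3.875, 39.36). Then cos ∠BMJ = MB·MJ / (|MB||MJ|), giving 67.62°.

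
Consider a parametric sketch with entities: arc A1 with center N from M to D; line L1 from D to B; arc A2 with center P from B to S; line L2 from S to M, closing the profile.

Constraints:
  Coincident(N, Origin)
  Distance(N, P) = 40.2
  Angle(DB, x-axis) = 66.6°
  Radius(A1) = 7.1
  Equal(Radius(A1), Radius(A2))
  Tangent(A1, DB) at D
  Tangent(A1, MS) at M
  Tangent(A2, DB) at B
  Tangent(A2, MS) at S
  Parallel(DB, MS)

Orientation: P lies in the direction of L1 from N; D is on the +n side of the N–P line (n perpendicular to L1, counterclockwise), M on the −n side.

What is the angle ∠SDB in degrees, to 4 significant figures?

19.45°

Tangency of A1 to both parallel lines with radius 7.1 puts D and M at N ± 7.1·n: D = (-6.516, 2.820), M = (6.516, -2.820). Equal radii place B and S the same way about P: B = P + 7.1·n = (9.449, 39.71), S = P − 7.1·n = (22.48, 34.07). Then cos ∠SDB = DS·DB / (|DS||DB|), giving 19.45°.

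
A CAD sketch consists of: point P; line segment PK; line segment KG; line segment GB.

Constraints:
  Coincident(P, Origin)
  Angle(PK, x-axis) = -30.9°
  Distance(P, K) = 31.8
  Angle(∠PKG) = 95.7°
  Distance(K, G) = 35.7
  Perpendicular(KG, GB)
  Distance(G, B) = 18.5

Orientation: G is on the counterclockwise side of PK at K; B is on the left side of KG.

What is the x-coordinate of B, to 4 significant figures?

33.72

∠PKG = 95.7°, so KG runs at -30.9° + (180° − 95.7°) = 53.40° from the x-axis; with |KG| = 35.7, G = K + 35.7·(cos 53.40°, sin 53.40°) = (48.57, 12.33). KG ⟂ GB; with |GB| = 18.5 on the left of KG, B = G + 18.5·(-0.8028, 0.5962) = (33.72, 23.36). So B.x = 33.72.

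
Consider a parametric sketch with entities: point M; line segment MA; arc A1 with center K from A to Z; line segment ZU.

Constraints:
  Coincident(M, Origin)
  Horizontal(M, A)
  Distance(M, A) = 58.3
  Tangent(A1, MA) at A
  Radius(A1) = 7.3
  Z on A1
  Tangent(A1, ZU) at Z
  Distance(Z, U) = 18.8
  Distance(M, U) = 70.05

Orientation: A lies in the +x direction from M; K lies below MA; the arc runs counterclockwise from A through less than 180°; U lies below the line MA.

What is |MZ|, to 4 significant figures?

54.09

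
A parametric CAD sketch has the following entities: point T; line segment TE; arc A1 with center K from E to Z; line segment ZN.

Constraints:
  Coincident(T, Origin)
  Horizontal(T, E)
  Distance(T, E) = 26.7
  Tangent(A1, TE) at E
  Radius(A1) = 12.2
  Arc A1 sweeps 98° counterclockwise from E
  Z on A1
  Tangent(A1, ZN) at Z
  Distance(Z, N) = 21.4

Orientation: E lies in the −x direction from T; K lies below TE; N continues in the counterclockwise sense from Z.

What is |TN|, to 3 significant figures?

50.1

On A1, E sits at bearing 90° from K; a 98° counterclockwise sweep puts Z at bearing 188°, so Z = K + 12.2·(cos 188°, sin 188°) = (-38.8, -13.9). Since A1 is tangent to ZN there, KZ ⟂ ZN, so ZN runs along (−sin 188°, cos 188°); with |ZN| = 21.4, N = (-35.8, -35.1). Then |TN| = |N − T| = 50.1.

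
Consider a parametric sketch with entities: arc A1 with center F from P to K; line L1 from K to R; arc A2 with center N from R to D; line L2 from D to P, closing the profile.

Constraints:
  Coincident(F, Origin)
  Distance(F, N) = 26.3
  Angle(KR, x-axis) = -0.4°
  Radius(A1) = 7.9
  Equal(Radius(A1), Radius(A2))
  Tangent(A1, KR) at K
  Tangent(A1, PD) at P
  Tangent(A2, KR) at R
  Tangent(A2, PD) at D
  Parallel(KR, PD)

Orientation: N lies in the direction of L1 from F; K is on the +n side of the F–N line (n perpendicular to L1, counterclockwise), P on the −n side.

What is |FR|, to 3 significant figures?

27.5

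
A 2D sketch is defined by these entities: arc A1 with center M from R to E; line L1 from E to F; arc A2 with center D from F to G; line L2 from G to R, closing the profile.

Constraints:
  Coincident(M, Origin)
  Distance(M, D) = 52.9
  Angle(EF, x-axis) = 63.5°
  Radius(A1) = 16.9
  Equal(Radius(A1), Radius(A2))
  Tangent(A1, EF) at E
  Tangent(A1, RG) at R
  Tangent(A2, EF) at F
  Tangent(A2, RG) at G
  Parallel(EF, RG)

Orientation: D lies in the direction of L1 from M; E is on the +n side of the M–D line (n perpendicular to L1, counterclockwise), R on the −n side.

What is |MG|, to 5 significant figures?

55.534

The slot axis is L1's direction at 63.5°, so u = (cos 63.5°, sin 63.5°) = (0.44620, 0.89493) and n = (−sin 63.5°, cos 63.5°) = (-0.89493, 0.44620). M is at the origin and D lies 52.9 along u from M, so D = 52.9·u = (23.604, 47.342). Tangency of A1 to both parallel lines with radius 16.9 puts E and R at M ± 16.9·n: E = (-15.124, 7.5407), R = (15.124, -7.5407). Equal radii place F and G the same way about D: F = D + 16.9·n = (8.4795, 54.883), G = D − 16.9·n = (38.728, 39.801). Then |MG| = |G − M| = 55.534.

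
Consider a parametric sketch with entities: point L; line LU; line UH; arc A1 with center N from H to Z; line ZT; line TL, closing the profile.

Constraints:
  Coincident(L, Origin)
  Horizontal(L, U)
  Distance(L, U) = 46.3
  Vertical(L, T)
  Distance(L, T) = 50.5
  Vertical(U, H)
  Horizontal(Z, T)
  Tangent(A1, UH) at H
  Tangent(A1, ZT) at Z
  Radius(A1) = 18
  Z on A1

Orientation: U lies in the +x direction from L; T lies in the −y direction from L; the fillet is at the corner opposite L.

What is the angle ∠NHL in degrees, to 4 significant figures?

35.07°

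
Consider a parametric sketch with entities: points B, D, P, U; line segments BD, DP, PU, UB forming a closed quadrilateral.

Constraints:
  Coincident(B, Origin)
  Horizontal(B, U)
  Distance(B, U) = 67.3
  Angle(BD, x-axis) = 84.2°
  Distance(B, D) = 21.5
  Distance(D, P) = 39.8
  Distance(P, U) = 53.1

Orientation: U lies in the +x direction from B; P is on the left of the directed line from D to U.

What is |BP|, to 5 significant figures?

55.723

Checks: |DP| = 39.80 ✓; |PU| = 53.10 ✓.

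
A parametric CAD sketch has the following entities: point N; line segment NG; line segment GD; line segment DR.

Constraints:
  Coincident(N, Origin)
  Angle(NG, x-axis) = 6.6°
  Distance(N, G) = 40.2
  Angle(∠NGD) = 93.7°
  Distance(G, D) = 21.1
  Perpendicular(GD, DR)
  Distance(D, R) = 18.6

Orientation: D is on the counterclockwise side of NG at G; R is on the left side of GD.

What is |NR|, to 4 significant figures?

32.01

∠NGD = 93.7°, so GD runs at 6.6° + (180° − 93.7°) = 92.90° from the x-axis; with |GD| = 21.1, D = G + 21.1·(cos 92.90°, sin 92.90°) = (38.87, 25.69). GD ⟂ DR; with |DR| = 18.6 on the left of GD, R = D + 18.6·(-0.9987, -0.05059) = (20.29, 24.75). Then |NR| = |R − N| = 32.01.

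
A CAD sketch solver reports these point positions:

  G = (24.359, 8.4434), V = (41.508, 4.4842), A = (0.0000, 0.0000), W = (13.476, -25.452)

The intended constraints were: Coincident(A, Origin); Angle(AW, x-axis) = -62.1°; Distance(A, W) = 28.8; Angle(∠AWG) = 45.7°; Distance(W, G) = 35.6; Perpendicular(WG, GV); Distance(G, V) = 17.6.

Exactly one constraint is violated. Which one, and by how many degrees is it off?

Perpendicular(WG, GV) — off by 4.80°.

A = (0.00, 0.00) ✓; AW at -62.10° ✓; |AW| = 28.80 ✓; ∠AWG = 45.70° ✓; |WG| = 35.60 ✓; ∠(WG, GV) = 85.20° ✗; |GV| = 17.60 ✓.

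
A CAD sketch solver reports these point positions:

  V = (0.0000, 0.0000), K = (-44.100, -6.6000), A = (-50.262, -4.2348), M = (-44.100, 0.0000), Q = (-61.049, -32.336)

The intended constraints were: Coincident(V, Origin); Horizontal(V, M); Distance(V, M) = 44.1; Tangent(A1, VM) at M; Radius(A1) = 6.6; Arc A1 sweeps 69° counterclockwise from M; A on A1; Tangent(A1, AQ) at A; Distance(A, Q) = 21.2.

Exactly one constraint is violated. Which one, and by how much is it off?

Distance(A, Q) = 21.2 — off by 8.90.

V = (0.00, 0.00) ✓; V.y = 0.00, M.y = 0.00 ✓; |VM| = 44.10 ✓; ∠(KM, MV) = 90.00° ✓; |KM| = 6.600 ✓; bearing(K→A) − bearing(K→M) = 69.00° ✓; |KA| = 6.600 ✓; ∠(KA, AQ) = 90.00° ✓; |AQ| = 30.10 ✗.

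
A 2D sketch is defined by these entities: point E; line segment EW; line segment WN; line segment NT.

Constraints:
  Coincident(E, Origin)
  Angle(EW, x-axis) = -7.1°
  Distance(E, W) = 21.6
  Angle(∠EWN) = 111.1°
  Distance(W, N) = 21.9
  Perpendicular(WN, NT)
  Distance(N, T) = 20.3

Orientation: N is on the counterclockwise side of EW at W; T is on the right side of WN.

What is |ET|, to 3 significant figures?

50.2

E is at the origin; EW runs at -7.1° with length 21.6, so W = 21.6·(cos -7.1°, sin -7.1°) = (21.4, -2.67). ∠EWN = 111.1°, so WN runs at -7.1° + (180° − 111.1°) = 61.8° from the x-axis; with |WN| = 21.9, N = W + 21.9·(cos 61.8°, sin 61.8°) = (31.8, 16.6). WN is perpendicular to NT; with |NT| = 20.3 on the right of WN, T = N + 20.3·(0.881, -0.473) = (49.7, 7.04). Then |ET| = |T − E| = 50.2.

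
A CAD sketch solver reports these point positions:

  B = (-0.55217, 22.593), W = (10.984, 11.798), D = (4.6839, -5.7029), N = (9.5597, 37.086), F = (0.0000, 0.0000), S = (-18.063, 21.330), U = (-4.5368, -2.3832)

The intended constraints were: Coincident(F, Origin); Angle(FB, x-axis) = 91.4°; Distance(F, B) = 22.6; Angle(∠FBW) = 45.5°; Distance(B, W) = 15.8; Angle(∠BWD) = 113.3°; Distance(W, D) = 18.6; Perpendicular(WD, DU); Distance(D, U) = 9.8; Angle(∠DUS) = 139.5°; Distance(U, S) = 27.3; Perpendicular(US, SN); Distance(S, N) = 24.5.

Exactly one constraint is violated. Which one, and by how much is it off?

Distance(S, N) = 24.5 — off by 7.30.

F = (0.00, 0.00) ✓; FB at 91.40° ✓; |FB| = 22.60 ✓; ∠FBW = 45.50° ✓; |BW| = 15.80 ✓; ∠BWD = 113.3° ✓; |WD| = 18.60 ✓; ∠(WD, DU) = 90.00° ✓; |DU| = 9.800 ✓; ∠DUS = 139.5° ✓; |US| = 27.30 ✓; ∠(US, SN) = 90.00° ✓; |SN| = 31.80 ✗.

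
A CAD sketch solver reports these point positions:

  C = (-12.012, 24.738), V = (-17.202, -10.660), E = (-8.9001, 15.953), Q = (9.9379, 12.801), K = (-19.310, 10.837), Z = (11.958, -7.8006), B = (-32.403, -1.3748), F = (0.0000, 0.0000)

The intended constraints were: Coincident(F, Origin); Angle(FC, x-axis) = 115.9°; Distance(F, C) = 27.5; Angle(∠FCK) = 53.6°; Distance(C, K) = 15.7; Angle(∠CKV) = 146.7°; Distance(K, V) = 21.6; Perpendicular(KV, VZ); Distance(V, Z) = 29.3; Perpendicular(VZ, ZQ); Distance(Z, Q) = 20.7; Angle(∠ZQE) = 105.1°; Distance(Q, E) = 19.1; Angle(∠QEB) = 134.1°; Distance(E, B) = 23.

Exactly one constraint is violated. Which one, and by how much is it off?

Distance(E, B) = 23 — off by 6.20.

F = (0.00, 0.00) ✓; FC at 115.9° ✓; |FC| = 27.50 ✓; ∠FCK = 53.60° ✓; |CK| = 15.70 ✓; ∠CKV = 146.7° ✓; |KV| = 21.60 ✓; ∠(KV, VZ) = 90.00° ✓; |VZ| = 29.30 ✓; ∠(VZ, ZQ) = 90.00° ✓; |ZQ| = 20.70 ✓; ∠ZQE = 105.1° ✓; |QE| = 19.10 ✓; ∠QEB = 134.1° ✓; |EB| = 29.20 ✗.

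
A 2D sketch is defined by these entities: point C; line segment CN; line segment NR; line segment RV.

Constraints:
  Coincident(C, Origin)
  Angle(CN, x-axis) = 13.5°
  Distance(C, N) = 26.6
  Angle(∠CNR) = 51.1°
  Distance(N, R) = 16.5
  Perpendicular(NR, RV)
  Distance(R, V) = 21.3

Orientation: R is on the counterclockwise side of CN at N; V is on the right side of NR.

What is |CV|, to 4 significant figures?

42.00

∠CNR = 51.1°, so NR runs at 13.5° + (180° − 51.1°) = 142.4° from the x-axis; with |NR| = 16.5, R = N + 16.5·(cos 142.4°, sin 142.4°) = (12.79, 16.28). The perpendicularity gives RV at right angles to NR; with |RV| = 21.3 on the right of NR, V = R + 21.3·(0.6101, 0.7923) = (25.79, 33.15). Then |CV| = |V − C| = 42.00.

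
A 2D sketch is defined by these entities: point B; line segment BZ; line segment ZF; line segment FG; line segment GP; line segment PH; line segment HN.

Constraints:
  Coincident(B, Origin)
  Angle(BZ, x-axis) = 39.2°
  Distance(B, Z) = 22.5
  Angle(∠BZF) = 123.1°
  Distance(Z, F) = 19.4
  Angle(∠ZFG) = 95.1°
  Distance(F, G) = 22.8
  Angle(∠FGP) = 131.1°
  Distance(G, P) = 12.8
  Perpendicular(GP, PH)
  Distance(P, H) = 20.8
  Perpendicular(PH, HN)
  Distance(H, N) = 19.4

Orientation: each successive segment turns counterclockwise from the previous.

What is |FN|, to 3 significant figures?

9.14

The perpendicularity gives PH at right angles to GP, so PH runs at -40.1°; with |PH| = 20.8, H = (0.244, 9.92). The perpendicularity gives HN at right angles to PH, so HN runs at 49.9°; with |HN| = 19.4, N = (12.7, 24.8). Then |FN| = |N − F| = 9.14.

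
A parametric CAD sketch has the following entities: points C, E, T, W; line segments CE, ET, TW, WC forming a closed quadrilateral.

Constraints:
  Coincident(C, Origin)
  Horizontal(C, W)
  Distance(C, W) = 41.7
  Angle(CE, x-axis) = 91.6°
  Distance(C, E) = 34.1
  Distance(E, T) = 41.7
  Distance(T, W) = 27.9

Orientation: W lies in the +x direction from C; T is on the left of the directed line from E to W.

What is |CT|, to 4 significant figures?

48.98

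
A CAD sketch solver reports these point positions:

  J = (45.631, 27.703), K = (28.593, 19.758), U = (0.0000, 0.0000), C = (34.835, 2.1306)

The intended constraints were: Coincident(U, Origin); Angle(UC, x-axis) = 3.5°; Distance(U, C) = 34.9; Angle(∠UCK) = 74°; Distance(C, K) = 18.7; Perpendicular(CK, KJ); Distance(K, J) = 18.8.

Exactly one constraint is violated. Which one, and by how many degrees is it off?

Perpendicular(CK, KJ) — off by 5.50°.

U = (0.00, 0.00) ✓; UC at 3.500° ✓; |UC| = 34.90 ✓; ∠UCK = 74.00° ✓; |CK| = 18.70 ✓; ∠(CK, KJ) = 84.50° ✗; |KJ| = 18.80 ✓.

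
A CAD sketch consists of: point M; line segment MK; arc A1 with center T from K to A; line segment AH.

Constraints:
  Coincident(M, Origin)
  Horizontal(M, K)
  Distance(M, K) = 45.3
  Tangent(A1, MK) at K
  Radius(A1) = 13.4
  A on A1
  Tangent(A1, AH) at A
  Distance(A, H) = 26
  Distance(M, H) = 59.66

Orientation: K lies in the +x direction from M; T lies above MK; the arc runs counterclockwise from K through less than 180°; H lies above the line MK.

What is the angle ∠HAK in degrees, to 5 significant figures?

118.05°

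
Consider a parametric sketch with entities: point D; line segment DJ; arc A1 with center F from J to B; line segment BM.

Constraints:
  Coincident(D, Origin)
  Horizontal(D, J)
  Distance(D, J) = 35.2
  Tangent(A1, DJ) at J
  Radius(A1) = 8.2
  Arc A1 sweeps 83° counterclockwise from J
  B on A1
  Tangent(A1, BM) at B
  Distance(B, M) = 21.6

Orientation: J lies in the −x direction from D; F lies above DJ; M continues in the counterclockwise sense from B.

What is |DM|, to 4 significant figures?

37.64

D is at the origin; D and J share the same y with |DJ| = 35.2 and J on the −x side, so J = (-35.20, 0.000). The tangent condition forces FJ to be normal to DJ, so F = J + (0, 8.2) = (-35.20, 8.200). On A1, J sits at bearing -90° from F; an 83° counterclockwise sweep puts B at bearing -7°, so B = F + 8.2·(cos -7°, sin -7°) = (-27.06, 7.201). Since A1 is tangent to BM there, FB ⟂ BM, so BM runs along (−sin -7°, cos -7°); with |BM| = 21.6, M = (-24.43, 28.64). Then |DM| = |M − D| = 37.64.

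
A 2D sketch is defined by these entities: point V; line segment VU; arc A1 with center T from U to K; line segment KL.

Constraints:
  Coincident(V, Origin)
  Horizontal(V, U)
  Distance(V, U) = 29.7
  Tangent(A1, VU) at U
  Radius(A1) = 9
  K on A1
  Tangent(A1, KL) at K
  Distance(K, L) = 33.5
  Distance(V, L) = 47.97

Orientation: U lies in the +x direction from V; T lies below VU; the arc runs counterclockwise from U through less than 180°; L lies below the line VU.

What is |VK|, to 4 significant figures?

22.69

Checks: |TK| = 9.000 ✓; ∠(TK, KL) = 90.00° ✓; |KL| = 33.50 ✓; |VL| = 47.97 ✓.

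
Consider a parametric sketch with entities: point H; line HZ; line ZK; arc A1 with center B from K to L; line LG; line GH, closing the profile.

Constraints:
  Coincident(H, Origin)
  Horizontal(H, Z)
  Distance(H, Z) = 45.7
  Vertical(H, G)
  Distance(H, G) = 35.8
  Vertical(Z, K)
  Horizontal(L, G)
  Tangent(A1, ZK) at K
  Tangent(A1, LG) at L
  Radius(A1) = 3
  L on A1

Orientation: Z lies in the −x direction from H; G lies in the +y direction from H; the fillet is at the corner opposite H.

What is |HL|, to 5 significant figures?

55.722

H is at the origin; HZ is horizontal with |HZ| = 45.7 and Z on the −x side, so Z = (-45.700, 0.0000). HG is vertical with |HG| = 35.8 and G on the +y side, so G = (0.0000, 35.800). The virtual corner opposite H is at (-45.700, 35.800). Since A1 is tangent to ZK there, BK ⟂ ZK and tangency of A1 to LG means the radius BL is perpendicular to LG, with radius 3.0, so the center B sits 3.0 in from both sides at B = (-42.700, 32.800). That places the tangent points at K = (-45.700, 32.800) on ZK and L = (-42.700, 35.800) on LG. Then |HL| = |L − H| = 55.722.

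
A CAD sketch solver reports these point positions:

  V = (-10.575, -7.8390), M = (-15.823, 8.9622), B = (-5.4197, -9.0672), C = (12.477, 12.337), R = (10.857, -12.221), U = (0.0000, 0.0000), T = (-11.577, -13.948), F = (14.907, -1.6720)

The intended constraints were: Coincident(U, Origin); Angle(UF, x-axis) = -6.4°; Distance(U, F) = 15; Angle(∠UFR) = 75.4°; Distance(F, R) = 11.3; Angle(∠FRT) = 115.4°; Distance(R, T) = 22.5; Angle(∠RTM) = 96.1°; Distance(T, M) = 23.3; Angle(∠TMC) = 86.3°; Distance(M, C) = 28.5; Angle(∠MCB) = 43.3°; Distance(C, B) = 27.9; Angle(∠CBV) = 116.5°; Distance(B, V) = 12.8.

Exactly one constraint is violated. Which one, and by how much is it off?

Distance(B, V) = 12.8 — off by 7.50.

U = (0.00, 0.00) ✓; UF at -6.400° ✓; |UF| = 15.00 ✓; ∠UFR = 75.40° ✓; |FR| = 11.30 ✓; ∠FRT = 115.4° ✓; |RT| = 22.50 ✓; ∠RTM = 96.10° ✓; |TM| = 23.30 ✓; ∠TMC = 86.30° ✓; |MC| = 28.50 ✓; ∠MCB = 43.30° ✓; |CB| = 27.90 ✓; ∠CBV = 116.5° ✓; |BV| = 5.300 ✗.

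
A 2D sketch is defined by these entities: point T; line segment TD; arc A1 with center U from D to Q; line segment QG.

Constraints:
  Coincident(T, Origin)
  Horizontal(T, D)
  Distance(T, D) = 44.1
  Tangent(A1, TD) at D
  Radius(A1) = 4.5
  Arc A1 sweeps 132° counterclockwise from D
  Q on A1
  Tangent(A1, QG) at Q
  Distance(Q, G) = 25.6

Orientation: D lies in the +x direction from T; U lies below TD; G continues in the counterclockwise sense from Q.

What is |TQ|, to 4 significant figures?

41.44

Since A1 is tangent to TD there, UD ⟂ TD, so U = D + (0, -4.5) = (44.10, -4.500). On A1, D sits at bearing 90° from U; a 132° counterclockwise sweep puts Q at bearing 222°, so Q = U + 4.5·(cos 222°, sin 222°) = (40.76, -7.511). Then |TQ| = |Q − T| = 41.44.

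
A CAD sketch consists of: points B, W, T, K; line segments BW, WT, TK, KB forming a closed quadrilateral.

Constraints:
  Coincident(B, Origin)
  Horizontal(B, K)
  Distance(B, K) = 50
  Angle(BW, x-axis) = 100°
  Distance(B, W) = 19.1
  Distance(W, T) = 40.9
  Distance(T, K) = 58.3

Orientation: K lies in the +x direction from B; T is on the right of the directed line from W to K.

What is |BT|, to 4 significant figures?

22.44

Checks: |WT| = 40.90 ✓; |TK| = 58.30 ✓.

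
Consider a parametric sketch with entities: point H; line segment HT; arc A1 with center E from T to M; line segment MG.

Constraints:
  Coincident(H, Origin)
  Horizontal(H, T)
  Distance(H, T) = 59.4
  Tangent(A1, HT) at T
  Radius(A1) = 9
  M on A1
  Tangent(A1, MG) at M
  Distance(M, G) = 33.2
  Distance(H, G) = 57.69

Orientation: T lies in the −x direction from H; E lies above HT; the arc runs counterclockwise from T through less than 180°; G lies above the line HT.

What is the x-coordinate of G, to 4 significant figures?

-42.53

Checks: |EM| = 9.000 ✓; ∠(EM, MG) = 90.00° ✓; |MG| = 33.20 ✓; |HG| = 57.69 ✓.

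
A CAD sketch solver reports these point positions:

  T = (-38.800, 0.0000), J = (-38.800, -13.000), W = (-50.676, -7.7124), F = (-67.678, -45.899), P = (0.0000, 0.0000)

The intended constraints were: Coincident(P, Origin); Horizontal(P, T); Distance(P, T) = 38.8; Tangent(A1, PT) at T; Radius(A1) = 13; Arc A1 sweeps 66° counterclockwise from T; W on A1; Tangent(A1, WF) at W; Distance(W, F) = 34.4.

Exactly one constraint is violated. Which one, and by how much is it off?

Distance(W, F) = 34.4 — off by 7.40.

P = (0.00, 0.00) ✓; P.y = 0.00, T.y = 0.00 ✓; |PT| = 38.80 ✓; ∠(JT, TP) = 90.00° ✓; |JT| = 13.00 ✓; bearing(J→W) − bearing(J→T) = 66.00° ✓; |JW| = 13.00 ✓; ∠(JW, WF) = 90.00° ✓; |WF| = 41.80 ✗.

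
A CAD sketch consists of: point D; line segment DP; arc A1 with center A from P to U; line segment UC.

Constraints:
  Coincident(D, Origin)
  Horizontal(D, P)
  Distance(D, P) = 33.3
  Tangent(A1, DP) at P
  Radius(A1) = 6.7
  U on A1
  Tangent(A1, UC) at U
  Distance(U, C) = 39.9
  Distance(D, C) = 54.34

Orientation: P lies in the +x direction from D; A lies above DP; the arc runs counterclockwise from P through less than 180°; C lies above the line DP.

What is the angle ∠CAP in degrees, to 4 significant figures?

172.0°

Checks: D = (0.00, 0.00) ✓; |AU| = 6.700 ✓; ∠(AU, UC) = 90.00° ✓; |UC| = 39.90 ✓; |DC| = 54.34 ✓.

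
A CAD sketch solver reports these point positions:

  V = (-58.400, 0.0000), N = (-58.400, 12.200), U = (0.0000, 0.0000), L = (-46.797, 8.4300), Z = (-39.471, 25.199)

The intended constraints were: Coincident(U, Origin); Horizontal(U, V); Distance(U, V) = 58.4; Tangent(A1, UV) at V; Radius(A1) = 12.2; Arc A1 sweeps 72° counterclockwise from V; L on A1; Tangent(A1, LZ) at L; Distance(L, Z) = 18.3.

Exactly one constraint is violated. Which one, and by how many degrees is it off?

Tangent(A1, LZ) at L — off by 5.60°.

U = (0.00, 0.00) ✓; U.y = 0.00, V.y = 0.00 ✓; |UV| = 58.40 ✓; ∠(NV, VU) = 90.00° ✓; |NV| = 12.20 ✓; bearing(N→L) − bearing(N→V) = 72.00° ✓; |NL| = 12.20 ✓; ∠(NL, LZ) = 95.60° ✗; |LZ| = 18.30 ✓.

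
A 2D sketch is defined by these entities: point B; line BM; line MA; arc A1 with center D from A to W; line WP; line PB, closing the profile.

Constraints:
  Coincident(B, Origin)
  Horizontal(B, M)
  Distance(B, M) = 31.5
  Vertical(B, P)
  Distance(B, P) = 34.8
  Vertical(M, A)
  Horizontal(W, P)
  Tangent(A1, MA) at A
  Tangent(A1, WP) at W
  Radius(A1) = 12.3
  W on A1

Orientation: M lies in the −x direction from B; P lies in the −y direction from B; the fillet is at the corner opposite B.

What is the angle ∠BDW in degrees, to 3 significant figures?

140°

The virtual corner opposite B is at (-31.5, -34.8). The tangent condition forces DA to be normal to MA and the tangent condition forces DW to be normal to WP, with radius 12.3, so the center D sits 12.3 in from both sides at D = (-19.2, -22.5). That places the tangent points at A = (-31.5, -22.5) on MA and W = (-19.2, -34.8) on WP. Then cos ∠BDW = DB·DW / (|DB||DW|), giving 140°.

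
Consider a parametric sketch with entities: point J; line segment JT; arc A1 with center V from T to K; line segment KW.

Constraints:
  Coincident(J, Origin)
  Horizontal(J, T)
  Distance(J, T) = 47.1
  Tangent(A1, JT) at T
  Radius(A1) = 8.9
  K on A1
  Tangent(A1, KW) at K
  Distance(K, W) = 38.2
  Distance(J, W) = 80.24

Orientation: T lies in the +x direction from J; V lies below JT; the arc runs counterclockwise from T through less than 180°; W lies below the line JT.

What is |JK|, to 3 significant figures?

43.7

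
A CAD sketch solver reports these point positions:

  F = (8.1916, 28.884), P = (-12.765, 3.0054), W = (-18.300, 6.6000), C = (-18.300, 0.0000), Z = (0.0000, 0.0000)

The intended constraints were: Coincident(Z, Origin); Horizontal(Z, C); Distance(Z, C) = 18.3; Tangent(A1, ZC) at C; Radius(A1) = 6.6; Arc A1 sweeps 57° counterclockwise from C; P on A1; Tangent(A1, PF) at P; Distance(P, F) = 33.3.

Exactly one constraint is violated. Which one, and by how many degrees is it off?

Tangent(A1, PF) at P — off by 6.00°.

Z = (0.00, 0.00) ✓; Z.y = 0.00, C.y = 0.00 ✓; |ZC| = 18.30 ✓; ∠(WC, CZ) = 90.00° ✓; |WC| = 6.600 ✓; bearing(W→P) − bearing(W→C) = 57.00° ✓; |WP| = 6.600 ✓; ∠(WP, PF) = 96.00° ✗; |PF| = 33.30 ✓.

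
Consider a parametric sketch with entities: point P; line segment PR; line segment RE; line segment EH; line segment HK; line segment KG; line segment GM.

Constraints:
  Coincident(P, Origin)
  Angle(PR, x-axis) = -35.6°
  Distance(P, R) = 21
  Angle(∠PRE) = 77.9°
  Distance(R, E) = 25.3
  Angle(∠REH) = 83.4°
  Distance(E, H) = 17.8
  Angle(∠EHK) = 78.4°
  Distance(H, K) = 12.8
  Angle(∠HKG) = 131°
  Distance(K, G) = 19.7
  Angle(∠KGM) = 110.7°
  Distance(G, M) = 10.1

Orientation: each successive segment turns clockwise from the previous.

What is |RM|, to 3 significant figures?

15.7

P is at the origin; PR runs at -35.6° with length 21.0, so R = (17.1, -12.2). ∠PRE = 77.9° gives RE at -138° from the x-axis; with |RE| = 25.3, E = (-1.64, -29.3). ∠REH = 83.4° gives EH at 126° from the x-axis; with |EH| = 17.8, H = (-12.0, -14.8). ∠EHK = 78.4° gives HK at 24.1° from the x-axis; with |HK| = 12.8, K = (-0.340, -9.57). ∠HKG = 131.0° gives KG at -24.9° from the x-axis; with |KG| = 19.7, G = (17.5, -17.9). ∠KGM = 110.7° gives GM at -94.2° from the x-axis; with |GM| = 10.1, M = (16.8, -27.9). Then |RM| = |M − R| = 15.7.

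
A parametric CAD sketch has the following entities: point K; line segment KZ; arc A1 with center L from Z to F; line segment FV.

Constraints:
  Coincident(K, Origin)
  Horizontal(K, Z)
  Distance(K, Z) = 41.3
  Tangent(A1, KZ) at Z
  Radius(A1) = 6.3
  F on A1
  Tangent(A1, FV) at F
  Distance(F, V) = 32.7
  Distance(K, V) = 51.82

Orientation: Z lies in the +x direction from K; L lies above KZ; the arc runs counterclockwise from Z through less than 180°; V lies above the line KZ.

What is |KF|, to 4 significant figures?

47.91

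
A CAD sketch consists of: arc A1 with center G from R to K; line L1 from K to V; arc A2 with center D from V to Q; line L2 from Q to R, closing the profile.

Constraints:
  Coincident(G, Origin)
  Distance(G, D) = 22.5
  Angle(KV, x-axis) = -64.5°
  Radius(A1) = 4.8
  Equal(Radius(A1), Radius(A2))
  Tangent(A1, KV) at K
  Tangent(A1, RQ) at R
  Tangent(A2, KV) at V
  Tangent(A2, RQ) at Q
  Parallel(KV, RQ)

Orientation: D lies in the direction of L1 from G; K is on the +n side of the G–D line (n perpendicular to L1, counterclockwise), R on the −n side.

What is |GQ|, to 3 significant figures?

23.0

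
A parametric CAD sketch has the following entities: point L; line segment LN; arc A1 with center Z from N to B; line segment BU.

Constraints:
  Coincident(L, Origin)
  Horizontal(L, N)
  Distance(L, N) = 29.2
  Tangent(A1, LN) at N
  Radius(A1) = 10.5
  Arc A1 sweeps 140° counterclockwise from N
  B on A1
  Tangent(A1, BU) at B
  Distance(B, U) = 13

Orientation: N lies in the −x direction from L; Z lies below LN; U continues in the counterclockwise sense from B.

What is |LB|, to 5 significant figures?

40.450

L is at the origin; LN is horizontal with |LN| = 29.2 and N on the −x side, so N = (-29.200, 0.0000). Since A1 is tangent to LN there, ZN ⟂ LN, so Z = N + (0, -10.5) = (-29.200, -10.500). On A1, N sits at bearing 90° from Z; a 140° counterclockwise sweep puts B at bearing 230°, so B = Z + 10.5·(cos 230°, sin 230°) = (-35.949, -18.543). Then |LB| = |B − L| = 40.450.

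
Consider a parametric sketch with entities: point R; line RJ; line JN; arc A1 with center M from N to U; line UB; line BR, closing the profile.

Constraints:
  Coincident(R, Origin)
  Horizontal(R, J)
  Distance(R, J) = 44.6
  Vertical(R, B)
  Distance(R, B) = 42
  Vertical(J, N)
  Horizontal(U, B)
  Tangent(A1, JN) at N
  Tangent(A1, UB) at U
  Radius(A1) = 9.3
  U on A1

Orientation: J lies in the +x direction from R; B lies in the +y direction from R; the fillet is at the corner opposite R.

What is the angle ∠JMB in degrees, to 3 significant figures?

121°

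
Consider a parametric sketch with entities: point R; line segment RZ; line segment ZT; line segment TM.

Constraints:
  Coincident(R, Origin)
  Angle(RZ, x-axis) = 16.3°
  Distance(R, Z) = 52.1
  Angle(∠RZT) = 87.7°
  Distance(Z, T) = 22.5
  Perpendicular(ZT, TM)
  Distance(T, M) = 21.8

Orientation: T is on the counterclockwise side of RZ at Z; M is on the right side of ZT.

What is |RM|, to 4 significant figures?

76.63

R is at the origin; RZ runs at 16.3° with length 52.1, so Z = 52.1·(cos 16.3°, sin 16.3°) = (50.01, 14.62). ∠RZT = 87.7°, so ZT runs at 16.3° + (180° − 87.7°) = 108.6° from the x-axis; with |ZT| = 22.5, T = Z + 22.5·(cos 108.6°, sin 108.6°) = (42.83, 35.95). ZT ⟂ TM; with |TM| = 21.8 on the right of ZT, M = T + 21.8·(0.9478, 0.3190) = (63.49, 42.90). Then |RM| = |M − R| = 76.63.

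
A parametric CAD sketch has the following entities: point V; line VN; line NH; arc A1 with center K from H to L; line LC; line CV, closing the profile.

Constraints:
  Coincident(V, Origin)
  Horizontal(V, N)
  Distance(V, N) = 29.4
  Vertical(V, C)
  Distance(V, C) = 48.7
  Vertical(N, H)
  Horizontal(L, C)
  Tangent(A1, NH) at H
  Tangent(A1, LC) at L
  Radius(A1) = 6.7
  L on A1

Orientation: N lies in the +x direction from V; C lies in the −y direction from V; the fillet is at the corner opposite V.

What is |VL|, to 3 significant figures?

53.7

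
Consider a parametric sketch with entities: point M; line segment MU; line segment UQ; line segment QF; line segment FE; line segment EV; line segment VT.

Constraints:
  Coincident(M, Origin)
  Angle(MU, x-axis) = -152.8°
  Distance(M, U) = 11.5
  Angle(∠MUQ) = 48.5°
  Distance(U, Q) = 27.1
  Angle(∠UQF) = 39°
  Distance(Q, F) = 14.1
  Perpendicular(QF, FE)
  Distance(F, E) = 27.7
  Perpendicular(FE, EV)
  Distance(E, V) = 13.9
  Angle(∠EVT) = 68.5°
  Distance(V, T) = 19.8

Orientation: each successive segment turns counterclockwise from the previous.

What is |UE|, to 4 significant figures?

12.72

M is at the origin; MU runs at -152.8° with length 11.5, so U = (-10.23, -5.257). ∠MUQ = 48.5° gives UQ at -21.30° from the x-axis; with |UQ| = 27.1, Q = (15.02, -15.10). ∠UQF = 39.0° gives QF at 119.7° from the x-axis; with |QF| = 14.1, F = (8.035, -2.853). The perpendicularity gives FE at right angles to QF, so FE runs at -150.3°; with |FE| = 27.7, E = (-16.03, -16.58). Then |UE| = |E − U| = 12.72.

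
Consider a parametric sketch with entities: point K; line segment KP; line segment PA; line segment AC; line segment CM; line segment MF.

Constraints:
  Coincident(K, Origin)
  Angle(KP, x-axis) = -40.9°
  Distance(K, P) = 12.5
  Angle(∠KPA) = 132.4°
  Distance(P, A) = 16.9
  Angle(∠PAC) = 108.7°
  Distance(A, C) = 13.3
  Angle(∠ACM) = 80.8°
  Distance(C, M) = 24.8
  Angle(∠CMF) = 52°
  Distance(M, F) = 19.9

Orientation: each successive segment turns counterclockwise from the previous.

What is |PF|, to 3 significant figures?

6.25

K is at the origin; KP runs at -40.9° with length 12.5, so P = (9.45, -8.18). ∠KPA = 132.4° gives PA at 6.70° from the x-axis; with |PA| = 16.9, A = (26.2, -6.21). ∠PAC = 108.7° gives AC at 78.0° from the x-axis; with |AC| = 13.3, C = (29.0, 6.80). ∠ACM = 80.8° gives CM at 177° from the x-axis; with |CM| = 24.8, M = (4.23, 8.01). ∠CMF = 52.0° gives MF at -54.8° from the x-axis; with |MF| = 19.9, F = (15.7, -8.25). Then |PF| = |F − P| = 6.25.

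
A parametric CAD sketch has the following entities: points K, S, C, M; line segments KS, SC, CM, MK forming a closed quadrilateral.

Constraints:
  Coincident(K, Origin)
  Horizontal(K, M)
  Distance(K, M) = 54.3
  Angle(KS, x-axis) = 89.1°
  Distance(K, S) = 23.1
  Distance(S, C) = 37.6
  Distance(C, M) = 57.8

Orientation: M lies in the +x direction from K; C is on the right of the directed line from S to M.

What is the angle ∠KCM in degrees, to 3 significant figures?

69.0°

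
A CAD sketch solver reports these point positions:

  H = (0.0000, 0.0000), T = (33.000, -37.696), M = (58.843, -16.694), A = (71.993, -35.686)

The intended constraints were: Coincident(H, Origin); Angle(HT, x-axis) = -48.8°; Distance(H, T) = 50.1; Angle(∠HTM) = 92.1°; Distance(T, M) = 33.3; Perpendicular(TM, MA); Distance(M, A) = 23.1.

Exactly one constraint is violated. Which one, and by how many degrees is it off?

Perpendicular(TM, MA) — off by 4.40°.

H = (0.00, 0.00) ✓; HT at -48.80° ✓; |HT| = 50.10 ✓; ∠HTM = 92.10° ✓; |TM| = 33.30 ✓; ∠(TM, MA) = 94.40° ✗; |MA| = 23.10 ✓.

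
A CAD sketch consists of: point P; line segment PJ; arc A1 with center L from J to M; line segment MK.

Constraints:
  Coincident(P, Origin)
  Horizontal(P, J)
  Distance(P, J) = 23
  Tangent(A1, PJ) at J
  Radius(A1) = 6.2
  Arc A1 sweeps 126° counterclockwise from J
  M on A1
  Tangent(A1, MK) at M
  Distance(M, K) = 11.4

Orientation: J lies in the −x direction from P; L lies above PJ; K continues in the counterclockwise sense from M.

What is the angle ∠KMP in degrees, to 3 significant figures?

155°

P is at the origin; P and J share the same y with |PJ| = 23.0 and J on the −x side, so J = (-23.0, 0.00). A1 meets PJ tangentially, so LJ is at right angles to PJ, so L = J + (0, 6.2) = (-23.0, 6.20). On A1, J sits at bearing -90° from L; a 126° counterclockwise sweep puts M at bearing 36°, so M = L + 6.2·(cos 36°, sin 36°) = (-18.0, 9.84). Since A1 is tangent to MK there, LM ⟂ MK, so MK runs along (−sin 36°, cos 36°); with |MK| = 11.4, K = (-24.7, 19.1). Then cos ∠KMP = MK·MP / (|MK||MP|), giving 155°.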